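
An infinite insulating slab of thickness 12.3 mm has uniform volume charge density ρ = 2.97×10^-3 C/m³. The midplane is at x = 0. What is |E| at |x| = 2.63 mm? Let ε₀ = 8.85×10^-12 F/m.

By symmetry E is perpendicular to the slab. A Gaussian pillbox from −2.63 mm to +2.63 mm (face area A) lies entirely within the slab.
Q_enc = ρ·(2x)·A and flux = 2EA, so 2EA = 2ρxA/ε₀ ⇒ E = |ρ|x/ε₀.
E = (2.97×10^-3)(0.00263)/(8.85×10^-12) = 8.83×10^5 N/C.

|E| = 8.83e5 N/C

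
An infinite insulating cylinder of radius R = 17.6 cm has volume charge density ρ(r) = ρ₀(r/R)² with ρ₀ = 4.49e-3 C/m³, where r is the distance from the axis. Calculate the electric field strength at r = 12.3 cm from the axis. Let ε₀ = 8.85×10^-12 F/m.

E ≈ 7.62e6 V/m

By cylindrical symmetry E is radial; use a coaxial Gaussian cylinder of radius 12.3 cm and length L (r < R).
λ_enc = ∫₀^r ρ(r')·2πr' dr' = (2πρ₀/R²)·r^4/4 = 5.211e-5 C/m.
By Gauss's law (flux through the curved wall only), E·2πrL = λ_enc L/ε₀.
E = |λ_enc|/(2πε₀r) = (5.211×10^-5)/(2π·8.85×10^-12·0.123) = 7.62×10^6 N/C.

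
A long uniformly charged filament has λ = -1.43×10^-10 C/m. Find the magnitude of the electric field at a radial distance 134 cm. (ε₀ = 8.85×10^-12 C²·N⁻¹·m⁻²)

E = 1.92 N/C

By cylindrical symmetry E is radial; use a coaxial Gaussian cylinder of radius 134 cm and length L.
Q_enc = λL, so λ_enc = -1.43×10^-10 C/m.
Applying ∮E·dA = Q_enc/ε₀ with the end caps contributing no flux:
E = |λ_enc|/(2πε₀r) = (1.43×10^-10)/(2π·8.85×10^-12·1.34) = 1.92 N/C.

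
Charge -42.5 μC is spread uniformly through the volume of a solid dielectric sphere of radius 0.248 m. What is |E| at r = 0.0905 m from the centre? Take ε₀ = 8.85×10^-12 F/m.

|E| ≈ 2.27e6 N/C

By spherical symmetry E is radial; choose a Gaussian sphere of radius r = 0.0905 m (r < R).
Only the charge within r is enclosed: Q_enc = Q·(r/R)³ = (-42.5 μC)·(0.0905 m/0.248 m)³ = -2.065×10^-6 C.
By Gauss's law, ∮E·dA = E·4πr² = Q_enc/ε₀.
E = |Q_enc|/(4πε₀r²) = (2.065×10^-6)/(4π·8.85×10^-12·(0.0905)²) = 2.27×10^6 N/C.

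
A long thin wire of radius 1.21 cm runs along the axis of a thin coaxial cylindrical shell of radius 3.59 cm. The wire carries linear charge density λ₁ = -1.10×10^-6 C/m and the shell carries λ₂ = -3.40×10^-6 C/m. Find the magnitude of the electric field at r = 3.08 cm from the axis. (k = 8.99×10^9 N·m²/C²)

E ≈ 6.42×10^5 N/C

Choose a coaxial cylinder of radius r = 3.08 cm (arbitrary length L) as the Gaussian surface (between the conductors, 1.21 cm < r < 3.59 cm).
The shell at 3.59 cm lies outside the Gaussian surface, so λ_enc = λ₁ = -1.10e-6 C/m.
Since E is radial and uniform over the curved surface, Φ = E·2πrL = Q_enc/ε₀ = λ_enc L/ε₀.
E = 2k|λ_enc|/r = 2(8.99×10^9)(1.10×10^-6)/(0.0308) = 6.42×10^5 N/C.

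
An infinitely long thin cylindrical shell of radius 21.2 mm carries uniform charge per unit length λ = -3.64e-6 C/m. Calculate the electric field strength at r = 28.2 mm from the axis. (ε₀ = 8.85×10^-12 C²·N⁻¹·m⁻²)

|E| ≈ 2.32e6 N/C

By cylindrical symmetry E is radial; use a coaxial Gaussian cylinder of radius 28.2 mm and length L (r > 21.2 mm).
The full line charge is enclosed: λ_enc = -3.64×10^-6 C/m.
Since E is radial and uniform over the curved surface, Φ = E·2πrL = Q_enc/ε₀ = λ_enc L/ε₀.
E = |λ_enc|/(2πε₀r) = (3.64×10^-6)/(2π·8.85×10^-12·0.0282) = 2.32e6 N/C.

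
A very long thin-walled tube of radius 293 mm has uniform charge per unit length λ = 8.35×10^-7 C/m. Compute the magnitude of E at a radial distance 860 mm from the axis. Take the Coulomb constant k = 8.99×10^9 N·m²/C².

Take a coaxial cylindrical Gaussian surface of radius r = 860 mm and length L (r > 293 mm).
The full line charge is enclosed: λ_enc = 8.35e-7 C/m.
By Gauss's law (flux through the curved wall only), E·2πrL = λ_enc L/ε₀.
E = 2k|λ_enc|/r = 2(8.99×10^9)(8.35×10^-7)/(0.86) = 1.75×10^4 N/C.

1.75×10^4 N/C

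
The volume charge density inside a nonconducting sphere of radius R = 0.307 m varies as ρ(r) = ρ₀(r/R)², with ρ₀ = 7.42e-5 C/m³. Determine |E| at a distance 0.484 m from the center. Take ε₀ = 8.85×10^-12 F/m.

E ≈ 2.07×10^5 V/m

Use a concentric Gaussian sphere at r = 0.484 m (r > R, all charge enclosed).
Q_enc = 4π ∫₀^R ρ₀(r'/R)^2 r'² dr' = 4πρ₀R³/5 = 5.396×10^-6 C.
Applying ∮E·dA = Q_enc/ε₀ with Φ = E(4πr²):
E = |Q_enc|/(4πε₀r²) = (5.396e-6)/(4π·8.85×10^-12·(0.484)²) = 2.07×10^5 N/C.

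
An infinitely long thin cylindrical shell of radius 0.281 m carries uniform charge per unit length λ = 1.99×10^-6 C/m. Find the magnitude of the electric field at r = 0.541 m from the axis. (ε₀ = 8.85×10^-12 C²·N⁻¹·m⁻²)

E = 6.62×10^4 N/C

Choose a coaxial cylinder of radius r = 0.541 m (arbitrary length L) as the Gaussian surface (r > 0.281 m).
The full line charge is enclosed: λ_enc = 1.99×10^-6 C/m.
By Gauss's law (flux through the curved wall only), E·2πrL = λ_enc L/ε₀.
E = |λ_enc|/(2πε₀r) = (1.99×10^-6)/(2π·8.85×10^-12·0.541) = 6.62e4 N/C.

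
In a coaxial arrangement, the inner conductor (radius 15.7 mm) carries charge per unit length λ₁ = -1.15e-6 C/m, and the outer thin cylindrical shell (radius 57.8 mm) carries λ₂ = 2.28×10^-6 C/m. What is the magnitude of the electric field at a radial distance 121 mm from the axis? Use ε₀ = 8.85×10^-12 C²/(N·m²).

|E| = 1.68e5 N/C

By cylindrical symmetry E is radial; use a coaxial Gaussian cylinder of radius 121 mm and length L (r > 57.8 mm, enclosing both).
λ_enc = λ₁ + λ₂ = (-1.15×10^-6) + (2.28×10^-6) = 1.13×10^-6 C/m.
Gauss's law: E·2πrL = λ_enc L/ε₀.
E = |λ_enc|/(2πε₀r) = (1.13×10^-6)/(2π·8.85×10^-12·0.121) = 1.68e5 N/C.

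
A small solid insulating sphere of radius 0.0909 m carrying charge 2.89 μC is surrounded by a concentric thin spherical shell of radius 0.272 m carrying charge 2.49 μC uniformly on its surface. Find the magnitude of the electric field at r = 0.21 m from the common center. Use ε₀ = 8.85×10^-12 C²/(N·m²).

E = 5.89×10^5 N/C

Symmetry ⇒ E = E(r) r̂. Gaussian sphere of radius r = 0.21 m (between the bodies, 0.0909 m < r < 0.272 m).
The shell at 0.272 m lies outside the Gaussian surface, so Q_enc = 2.89 μC = 2.89e-6 C.
Since E is radial and uniform over the Gaussian sphere, Φ = E·4πr² = Q_enc/ε₀.
E = |Q_enc|/(4πε₀r²) = (2.89×10^-6)/(4π·8.85×10^-12·(0.21)²) = 5.89×10^5 N/C.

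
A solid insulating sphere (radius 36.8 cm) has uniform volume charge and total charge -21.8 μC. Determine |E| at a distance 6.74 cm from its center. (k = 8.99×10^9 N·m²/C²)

|E| = 2.65×10^5 V/m

Use a concentric Gaussian sphere at r = 6.74 cm (r < R).
For a uniform sphere the enclosed fraction is (r/R)³, so Q_enc = (-21.8 μC)(0.0674/0.368)³ = -1.339×10^-7 C.
Since E is radial and uniform over the Gaussian sphere, Φ = E·4πr² = Q_enc/ε₀.
E = k|Q_enc|/r² = (8.99×10^9)(1.339e-7)/(0.0674)² = 2.65e5 N/C.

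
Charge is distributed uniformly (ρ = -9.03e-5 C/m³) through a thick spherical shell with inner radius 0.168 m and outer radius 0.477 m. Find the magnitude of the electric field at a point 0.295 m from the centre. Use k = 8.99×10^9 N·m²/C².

E ≈ 8.18×10^5 N/C

Use a concentric Gaussian sphere at r = 0.295 m (within the shell material, 0.168 m < r < 0.477 m).
Enclosed charge is the volume from a to r: Q_enc = (4π/3)ρ(r³ − a³) = -7.917×10^-6 C.
By Gauss's law, ∮E·dA = E·4πr² = Q_enc/ε₀.
E = k|Q_enc|/r² = (8.99×10^9)(7.917e-6)/(0.295)² = 8.18×10^5 N/C.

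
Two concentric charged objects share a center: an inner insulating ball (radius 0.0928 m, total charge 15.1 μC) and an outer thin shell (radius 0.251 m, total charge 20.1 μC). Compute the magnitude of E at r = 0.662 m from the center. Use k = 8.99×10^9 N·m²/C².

E = 7.22×10^5 V/m

Use a concentric Gaussian sphere at r = 0.662 m (r > 0.251 m, enclosing both).
Q_enc = (15.1 μC) + (20.1 μC) = 3.52×10^-5 C.
Since E is radial and uniform over the Gaussian sphere, Φ = E·4πr² = Q_enc/ε₀.
E = k|Q_enc|/r² = (8.99×10^9)(3.52×10^-5)/(0.662)² = 7.22×10^5 N/C.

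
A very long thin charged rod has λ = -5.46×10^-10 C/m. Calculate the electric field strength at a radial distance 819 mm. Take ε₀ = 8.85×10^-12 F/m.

By cylindrical symmetry E is radial; use a coaxial Gaussian cylinder of radius 819 mm and length L.
Q_enc = λL, so λ_enc = -5.46×10^-10 C/m.
Gauss's law: E·2πrL = λ_enc L/ε₀.
E = |λ_enc|/(2πε₀r) = (5.46×10^-10)/(2π·8.85×10^-12·0.819) = 12 N/C.

12 N/C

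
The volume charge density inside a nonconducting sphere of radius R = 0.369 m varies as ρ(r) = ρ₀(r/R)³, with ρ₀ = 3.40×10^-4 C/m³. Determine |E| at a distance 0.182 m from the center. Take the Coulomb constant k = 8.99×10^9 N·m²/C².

|E| ≈ 1.40e5 N/C

By spherical symmetry E is radial; choose a Gaussian sphere of radius r = 0.182 m (r < R).
Integrate the density: Q_enc = 4π ∫₀^r ρ₀(r'/R)^3 r'² dr' = 4πρ₀ r^6/(6·R³) = 5.151e-7 C.
Applying ∮E·dA = Q_enc/ε₀ with Φ = E(4πr²):
E = k|Q_enc|/r² = (8.99×10^9)(5.151×10^-7)/(0.182)² = 1.40×10^5 N/C.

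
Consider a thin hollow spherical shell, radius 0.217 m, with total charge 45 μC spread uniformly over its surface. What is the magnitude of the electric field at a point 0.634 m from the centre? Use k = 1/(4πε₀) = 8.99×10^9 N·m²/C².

|E| = 1.01×10^6 N/C

Symmetry ⇒ E = E(r) r̂. Gaussian sphere of radius r = 0.634 m (r > 0.217 m).
The entire shell is enclosed: Q_enc = 4.50e-5 C.
Since E is radial and uniform over the Gaussian sphere, Φ = E·4πr² = Q_enc/ε₀.
E = k|Q_enc|/r² = (8.99×10^9)(4.50e-5)/(0.634)² = 1.01e6 N/C.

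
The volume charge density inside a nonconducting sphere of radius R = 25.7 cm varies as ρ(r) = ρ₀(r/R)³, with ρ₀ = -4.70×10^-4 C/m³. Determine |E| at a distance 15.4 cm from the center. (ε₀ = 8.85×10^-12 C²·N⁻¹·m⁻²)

E ≈ 2.93e5 V/m

Symmetry ⇒ E = E(r) r̂. Gaussian sphere of radius r = 15.4 cm (r < R).
Integrate the density: Q_enc = 4π ∫₀^r ρ₀(r'/R)^3 r'² dr' = 4πρ₀ r^6/(6·R³) = -7.735e-7 C.
Gauss's law: E·4πr² = Q_enc/ε₀.
E = |Q_enc|/(4πε₀r²) = (7.735e-7)/(4π·8.85×10^-12·(0.154)²) = 2.93×10^5 N/C.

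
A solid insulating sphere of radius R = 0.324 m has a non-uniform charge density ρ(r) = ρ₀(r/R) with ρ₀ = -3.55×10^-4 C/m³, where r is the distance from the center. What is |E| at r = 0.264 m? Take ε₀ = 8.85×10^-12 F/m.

Use a concentric Gaussian sphere at r = 0.264 m (r < R).
Integrate the density: Q_enc = 4π ∫₀^r ρ₀(r'/R)^1 r'² dr' = 4πρ₀ r^4/(4·R) = -1.672×10^-5 C.
Gauss's law: E·4πr² = Q_enc/ε₀.
E = |Q_enc|/(4πε₀r²) = (1.672×10^-5)/(4π·8.85×10^-12·(0.264)²) = 2.16×10^6 N/C.

E ≈ 2.16×10^6 N/C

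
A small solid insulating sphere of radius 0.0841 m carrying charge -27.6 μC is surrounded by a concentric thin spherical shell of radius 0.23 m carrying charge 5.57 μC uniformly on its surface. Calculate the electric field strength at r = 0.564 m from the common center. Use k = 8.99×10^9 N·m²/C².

|E| = 6.23e5 N/C

Use a concentric Gaussian sphere at r = 0.564 m (r > 0.23 m, enclosing both).
Q_enc = (-27.6 μC) + (5.57 μC) = -2.203×10^-5 C.
Since E is radial and uniform over the Gaussian sphere, Φ = E·4πr² = Q_enc/ε₀.
E = k|Q_enc|/r² = (8.99×10^9)(2.203×10^-5)/(0.564)² = 6.23e5 N/C.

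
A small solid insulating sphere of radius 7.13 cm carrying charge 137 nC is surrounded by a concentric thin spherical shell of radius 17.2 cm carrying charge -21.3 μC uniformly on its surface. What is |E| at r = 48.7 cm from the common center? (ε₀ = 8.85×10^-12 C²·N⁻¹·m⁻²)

E ≈ 8.02×10^5 N/C

Take a concentric spherical Gaussian surface of radius r = 48.7 cm (r > 17.2 cm, enclosing both).
Q_enc = (137 nC) + (-21.3 μC) = -2.116×10^-5 C.
Since E is radial and uniform over the Gaussian sphere, Φ = E·4πr² = Q_enc/ε₀.
E = |Q_enc|/(4πε₀r²) = (2.116e-5)/(4π·8.85×10^-12·(0.487)²) = 8.02×10^5 N/C.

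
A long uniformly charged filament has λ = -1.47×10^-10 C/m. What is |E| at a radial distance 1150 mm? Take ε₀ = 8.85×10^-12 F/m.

E = 2.3 N/C

Coaxial Gaussian cylinder, radius r = 1150 mm, length L.
Q_enc = λL, so λ_enc = -1.47e-10 C/m.
Since E is radial and uniform over the curved surface, Φ = E·2πrL = Q_enc/ε₀ = λ_enc L/ε₀.
E = |λ_enc|/(2πε₀r) = (1.47e-10)/(2π·8.85×10^-12·1.15) = 2.3 N/C.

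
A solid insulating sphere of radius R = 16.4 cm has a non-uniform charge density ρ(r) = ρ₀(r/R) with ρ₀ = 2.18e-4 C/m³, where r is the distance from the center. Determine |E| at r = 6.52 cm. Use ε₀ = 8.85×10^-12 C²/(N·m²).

|E| ≈ 1.60×10^5 N/C

By spherical symmetry E is radial; choose a Gaussian sphere of radius r = 6.52 cm (r < R).
Q_enc = ∫₀^r ρ(r')·4πr'² dr' = (4πρ₀/R) ∫₀^r r'^3 dr' = 4πρ₀ r^4/(4·R) = 7.547×10^-8 C.
By Gauss's law, ∮E·dA = E·4πr² = Q_enc/ε₀.
E = |Q_enc|/(4πε₀r²) = (7.547×10^-8)/(4π·8.85×10^-12·(0.0652)²) = 1.60×10^5 N/C.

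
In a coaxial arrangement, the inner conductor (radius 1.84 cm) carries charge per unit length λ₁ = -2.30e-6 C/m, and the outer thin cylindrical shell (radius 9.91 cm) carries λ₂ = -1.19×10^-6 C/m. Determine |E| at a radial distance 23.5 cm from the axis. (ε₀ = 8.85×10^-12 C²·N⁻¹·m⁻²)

|E| = 2.67×10^5 V/m

Choose a coaxial cylinder of radius r = 23.5 cm (arbitrary length L) as the Gaussian surface (r > 9.91 cm, enclosing both).
λ_enc = λ₁ + λ₂ = (-2.30×10^-6) + (-1.19e-6) = -3.49×10^-6 C/m.
By Gauss's law (flux through the curved wall only), E·2πrL = λ_enc L/ε₀.
E = |λ_enc|/(2πε₀r) = (3.49×10^-6)/(2π·8.85×10^-12·0.235) = 2.67×10^5 N/C.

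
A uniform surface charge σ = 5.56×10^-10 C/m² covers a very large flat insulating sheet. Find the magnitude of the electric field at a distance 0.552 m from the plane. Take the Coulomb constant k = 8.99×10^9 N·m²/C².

By planar symmetry E is perpendicular to the sheet and uniform; use a Gaussian pillbox with flat faces of area A on each side of the sheet.
Flux Φ = 2EA and Q_enc = σA, so 2EA = σA/ε₀ ⇒ E = |σ|/(2ε₀), independent of distance.
E = 2πk|σ| = 2π(8.99×10^9)(5.56×10^-10) = 31.4 N/C.

|E| = 31.4 N/C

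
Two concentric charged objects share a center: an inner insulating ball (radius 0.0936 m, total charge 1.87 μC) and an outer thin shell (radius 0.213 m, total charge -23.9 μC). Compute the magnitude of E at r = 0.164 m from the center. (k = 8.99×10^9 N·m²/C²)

Take a concentric spherical Gaussian surface of radius r = 0.164 m (between the bodies, 0.0936 m < r < 0.213 m).
The shell at 0.213 m lies outside the Gaussian surface, so Q_enc = 1.87 μC = 1.87×10^-6 C.
Gauss's law: E·4πr² = Q_enc/ε₀.
E = k|Q_enc|/r² = (8.99×10^9)(1.87e-6)/(0.164)² = 6.25e5 N/C.

E ≈ 6.25×10^5 N/C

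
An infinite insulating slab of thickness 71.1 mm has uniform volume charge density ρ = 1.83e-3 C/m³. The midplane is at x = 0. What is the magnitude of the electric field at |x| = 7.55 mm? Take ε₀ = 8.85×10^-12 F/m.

1.56×10^6 N/C

By symmetry E is perpendicular to the slab. A Gaussian pillbox from −7.55 mm to +7.55 mm (face area A) lies entirely within the slab.
Q_enc = ρ·(2x)·A and flux = 2EA, so 2EA = 2ρxA/ε₀ ⇒ E = |ρ|x/ε₀.
E = (1.83×10^-3)(0.00755)/(8.85×10^-12) = 1.56e6 N/C.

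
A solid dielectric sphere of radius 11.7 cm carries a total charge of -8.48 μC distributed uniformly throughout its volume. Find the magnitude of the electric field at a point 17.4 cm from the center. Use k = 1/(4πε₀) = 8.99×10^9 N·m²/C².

By spherical symmetry E is radial; choose a Gaussian sphere of radius r = 17.4 cm (r > R, so the entire charge is enclosed).
Q_enc = -8.48 μC = -8.48×10^-6 C.
Applying ∮E·dA = Q_enc/ε₀ with Φ = E(4πr²):
E = k|Q_enc|/r² = (8.99×10^9)(8.48e-6)/(0.174)² = 2.52e6 N/C.

E = 2.52×10^6 N/C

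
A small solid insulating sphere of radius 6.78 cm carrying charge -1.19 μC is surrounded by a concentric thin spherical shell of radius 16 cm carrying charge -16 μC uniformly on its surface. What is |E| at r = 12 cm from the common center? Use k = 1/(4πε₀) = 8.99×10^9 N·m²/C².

Symmetry ⇒ E = E(r) r̂. Gaussian sphere of radius r = 12 cm (between the bodies, 6.78 cm < r < 16 cm).
Only the inner charge is enclosed; the outer shell contributes nothing inside itself. Q_enc = -1.19 μC = -1.19×10^-6 C.
Since E is radial and uniform over the Gaussian sphere, Φ = E·4πr² = Q_enc/ε₀.
E = k|Q_enc|/r² = (8.99×10^9)(1.19e-6)/(0.12)² = 7.43×10^5 N/C.

E ≈ 7.43×10^5 V/m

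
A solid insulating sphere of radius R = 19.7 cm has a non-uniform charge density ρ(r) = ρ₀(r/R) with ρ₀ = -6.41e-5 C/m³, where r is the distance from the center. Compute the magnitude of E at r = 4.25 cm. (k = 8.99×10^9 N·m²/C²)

Take a concentric spherical Gaussian surface of radius r = 4.25 cm (r < R).
Integrate the density: Q_enc = 4π ∫₀^r ρ₀(r'/R)^1 r'² dr' = 4πρ₀ r^4/(4·R) = -3.335×10^-9 C.
Gauss's law: E·4πr² = Q_enc/ε₀.
E = k|Q_enc|/r² = (8.99×10^9)(3.335e-9)/(0.0425)² = 1.66×10^4 N/C.

|E| = 1.66×10^4 V/m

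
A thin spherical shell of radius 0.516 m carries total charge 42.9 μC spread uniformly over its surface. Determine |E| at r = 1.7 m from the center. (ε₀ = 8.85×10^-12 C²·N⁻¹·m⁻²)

Take a concentric spherical Gaussian surface of radius r = 1.7 m (r > 0.516 m).
The entire shell is enclosed: Q_enc = 4.29e-5 C.
Gauss's law: E·4πr² = Q_enc/ε₀.
E = |Q_enc|/(4πε₀r²) = (4.29×10^-5)/(4π·8.85×10^-12·(1.7)²) = 1.33e5 N/C.

1.33×10^5 N/C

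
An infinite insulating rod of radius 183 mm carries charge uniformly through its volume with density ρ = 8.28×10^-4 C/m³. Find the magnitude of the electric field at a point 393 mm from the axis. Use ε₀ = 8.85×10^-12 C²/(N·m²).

Coaxial Gaussian cylinder, radius r = 393 mm, length L (r > 183 mm, full cross-section enclosed).
λ_enc = ρ·πR² = (8.28e-4)π(0.183)² = 8.711×10^-5 C/m.
By Gauss's law (flux through the curved wall only), E·2πrL = λ_enc L/ε₀.
E = |λ_enc|/(2πε₀r) = (8.711×10^-5)/(2π·8.85×10^-12·0.393) = 3.99×10^6 N/C.

3.99e6 V/m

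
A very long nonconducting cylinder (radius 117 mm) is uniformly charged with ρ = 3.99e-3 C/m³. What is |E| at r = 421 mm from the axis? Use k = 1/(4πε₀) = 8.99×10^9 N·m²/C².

E = 7.33×10^6 N/C

By cylindrical symmetry E is radial; use a coaxial Gaussian cylinder of radius 421 mm and length L (r > 117 mm, full cross-section enclosed).
λ_enc = ρ·πR² = (3.99e-3)π(0.117)² = 1.716×10^-4 C/m.
By Gauss's law (flux through the curved wall only), E·2πrL = λ_enc L/ε₀.
E = 2k|λ_enc|/r = 2(8.99×10^9)(1.716×10^-4)/(0.421) = 7.33×10^6 N/C.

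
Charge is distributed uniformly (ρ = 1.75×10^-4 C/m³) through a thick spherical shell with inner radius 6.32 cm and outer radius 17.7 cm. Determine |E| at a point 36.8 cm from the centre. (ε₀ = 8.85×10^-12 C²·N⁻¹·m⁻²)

|E| = 2.58e5 N/C

By spherical symmetry E is radial; choose a Gaussian sphere of radius r = 36.8 cm (r > 17.7 cm, enclosing the whole shell).
Q_enc = ρ·(4π/3)(b³ − a³) = (1.75×10^-4)·(4π/3)·((0.177)³ − (0.0632)³) = 3.88×10^-6 C.
Applying ∮E·dA = Q_enc/ε₀ with Φ = E(4πr²):
E = |Q_enc|/(4πε₀r²) = (3.88e-6)/(4π·8.85×10^-12·(0.368)²) = 2.58×10^5 N/C.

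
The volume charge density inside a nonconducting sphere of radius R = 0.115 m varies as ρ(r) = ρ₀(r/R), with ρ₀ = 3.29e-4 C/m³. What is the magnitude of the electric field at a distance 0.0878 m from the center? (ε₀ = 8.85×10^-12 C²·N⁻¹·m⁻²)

Symmetry ⇒ E = E(r) r̂. Gaussian sphere of radius r = 0.0878 m (r < R).
Integrate the density: Q_enc = 4π ∫₀^r ρ₀(r'/R)^1 r'² dr' = 4πρ₀ r^4/(4·R) = 5.341e-7 C.
By Gauss's law, ∮E·dA = E·4πr² = Q_enc/ε₀.
E = |Q_enc|/(4πε₀r²) = (5.341×10^-7)/(4π·8.85×10^-12·(0.0878)²) = 6.23×10^5 N/C.

|E| = 6.23×10^5 V/m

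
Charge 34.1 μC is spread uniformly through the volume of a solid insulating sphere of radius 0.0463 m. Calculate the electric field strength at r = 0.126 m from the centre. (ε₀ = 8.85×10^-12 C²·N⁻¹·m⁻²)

|E| ≈ 1.93×10^7 N/C

Symmetry ⇒ E = E(r) r̂. Gaussian sphere of radius r = 0.126 m (r > R, so the entire charge is enclosed).
Q_enc = 34.1 μC = 3.41×10^-5 C.
Gauss's law: E·4πr² = Q_enc/ε₀.
E = |Q_enc|/(4πε₀r²) = (3.41e-5)/(4π·8.85×10^-12·(0.126)²) = 1.93e7 N/C.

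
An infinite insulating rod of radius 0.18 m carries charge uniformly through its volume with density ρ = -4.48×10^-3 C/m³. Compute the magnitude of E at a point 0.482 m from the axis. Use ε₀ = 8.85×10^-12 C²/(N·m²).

E ≈ 1.70e7 N/C

Choose a coaxial cylinder of radius r = 0.482 m (arbitrary length L) as the Gaussian surface (r > 0.18 m, full cross-section enclosed).
λ_enc = ρ·πR² = (-4.48×10^-3)π(0.18)² = -4.56e-4 C/m.
Applying ∮E·dA = Q_enc/ε₀ with the end caps contributing no flux:
E = |λ_enc|/(2πε₀r) = (4.56×10^-4)/(2π·8.85×10^-12·0.482) = 1.70e7 N/C.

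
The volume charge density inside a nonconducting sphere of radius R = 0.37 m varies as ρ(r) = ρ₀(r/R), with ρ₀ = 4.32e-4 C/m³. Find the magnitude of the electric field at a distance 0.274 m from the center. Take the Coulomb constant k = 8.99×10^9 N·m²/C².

|E| ≈ 2.48×10^6 N/C

Symmetry ⇒ E = E(r) r̂. Gaussian sphere of radius r = 0.274 m (r < R).
Q_enc = ∫₀^r ρ(r')·4πr'² dr' = (4πρ₀/R) ∫₀^r r'^3 dr' = 4πρ₀ r^4/(4·R) = 2.067×10^-5 C.
By Gauss's law, ∮E·dA = E·4πr² = Q_enc/ε₀.
E = k|Q_enc|/r² = (8.99×10^9)(2.067×10^-5)/(0.274)² = 2.48e6 N/C.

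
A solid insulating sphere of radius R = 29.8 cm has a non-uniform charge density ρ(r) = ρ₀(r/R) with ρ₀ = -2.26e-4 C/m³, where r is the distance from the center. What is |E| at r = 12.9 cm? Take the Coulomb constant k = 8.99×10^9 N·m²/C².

Take a concentric spherical Gaussian surface of radius r = 12.9 cm (r < R).
Q_enc = ∫₀^r ρ(r')·4πr'² dr' = (4πρ₀/R) ∫₀^r r'^3 dr' = 4πρ₀ r^4/(4·R) = -6.598×10^-7 C.
Gauss's law: E·4πr² = Q_enc/ε₀.
E = k|Q_enc|/r² = (8.99×10^9)(6.598e-7)/(0.129)² = 3.56×10^5 N/C.

|E| ≈ 3.56×10^5 N/C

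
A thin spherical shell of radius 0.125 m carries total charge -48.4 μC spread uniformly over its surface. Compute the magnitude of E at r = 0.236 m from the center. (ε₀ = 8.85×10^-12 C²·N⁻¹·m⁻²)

|E| = 7.81×10^6 N/C

Symmetry ⇒ E = E(r) r̂. Gaussian sphere of radius r = 0.236 m (r > 0.125 m).
The entire shell is enclosed: Q_enc = -4.84×10^-5 C.
Applying ∮E·dA = Q_enc/ε₀ with Φ = E(4πr²):
E = |Q_enc|/(4πε₀r²) = (4.84×10^-5)/(4π·8.85×10^-12·(0.236)²) = 7.81×10^6 N/C.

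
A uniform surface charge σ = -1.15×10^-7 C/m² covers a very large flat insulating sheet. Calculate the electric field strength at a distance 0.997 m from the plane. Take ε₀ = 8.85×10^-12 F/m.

By planar symmetry E is perpendicular to the sheet and uniform; use a Gaussian pillbox with flat faces of area A on each side of the sheet.
Flux Φ = 2EA and Q_enc = σA, so 2EA = σA/ε₀ ⇒ E = |σ|/(2ε₀), independent of distance.
E = |σ|/(2ε₀) = (1.15×10^-7)/(2·8.85×10^-12) = 6.50×10^3 N/C.

6.50×10^3 V/m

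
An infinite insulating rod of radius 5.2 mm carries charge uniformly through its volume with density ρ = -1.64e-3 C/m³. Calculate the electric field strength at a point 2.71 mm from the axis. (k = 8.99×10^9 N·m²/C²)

Take a coaxial cylindrical Gaussian surface of radius r = 2.71 mm and length L (r < R).
Enclosed charge per unit length: λ_enc = ρ·πr² = (-1.64×10^-3)π(0.00271)² = -3.784×10^-8 C/m.
Applying ∮E·dA = Q_enc/ε₀ with the end caps contributing no flux:
E = 2k|λ_enc|/r = 2(8.99×10^9)(3.784×10^-8)/(0.00271) = 2.51×10^5 N/C.

E ≈ 2.51×10^5 N/C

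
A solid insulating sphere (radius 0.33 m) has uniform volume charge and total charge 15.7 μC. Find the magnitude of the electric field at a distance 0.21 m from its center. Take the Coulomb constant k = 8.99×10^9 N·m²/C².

Use a concentric Gaussian sphere at r = 0.21 m (r < R).
For a uniform sphere the enclosed fraction is (r/R)³, so Q_enc = (15.7 μC)(0.21/0.33)³ = 4.046×10^-6 C.
By Gauss's law, ∮E·dA = E·4πr² = Q_enc/ε₀.
E = k|Q_enc|/r² = (8.99×10^9)(4.046×10^-6)/(0.21)² = 8.25e5 N/C.

8.25×10^5 N/C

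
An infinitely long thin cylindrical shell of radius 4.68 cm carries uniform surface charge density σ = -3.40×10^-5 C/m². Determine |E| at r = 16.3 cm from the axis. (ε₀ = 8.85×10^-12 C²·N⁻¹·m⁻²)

By cylindrical symmetry E is radial; use a coaxial Gaussian cylinder of radius 16.3 cm and length L (r > 4.68 cm).
The whole shell is enclosed: λ_enc = σ·2πR = (-3.40e-5)·2π·(0.0468) = -9.998e-6 C/m.
By Gauss's law (flux through the curved wall only), E·2πrL = λ_enc L/ε₀.
E = |λ_enc|/(2πε₀r) = (9.998×10^-6)/(2π·8.85×10^-12·0.163) = 1.10×10^6 N/C.

|E| = 1.10×10^6 V/m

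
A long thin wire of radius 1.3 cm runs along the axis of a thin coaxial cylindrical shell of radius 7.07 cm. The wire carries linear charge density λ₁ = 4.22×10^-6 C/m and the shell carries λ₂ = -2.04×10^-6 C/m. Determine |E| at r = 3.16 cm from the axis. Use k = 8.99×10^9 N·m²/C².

By cylindrical symmetry E is radial; use a coaxial Gaussian cylinder of radius 3.16 cm and length L (between the conductors, 1.3 cm < r < 7.07 cm).
Only the inner wire is enclosed; the outer shell contributes nothing inside itself. λ_enc = λ₁ = 4.22×10^-6 C/m.
By Gauss's law (flux through the curved wall only), E·2πrL = λ_enc L/ε₀.
E = 2k|λ_enc|/r = 2(8.99×10^9)(4.22×10^-6)/(0.0316) = 2.40×10^6 N/C.

E ≈ 2.40×10^6 V/m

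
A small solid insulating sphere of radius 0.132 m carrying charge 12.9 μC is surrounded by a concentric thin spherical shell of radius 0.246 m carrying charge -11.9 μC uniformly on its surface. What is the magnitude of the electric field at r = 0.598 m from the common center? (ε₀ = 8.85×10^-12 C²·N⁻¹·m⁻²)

2.51×10^4 V/m

Symmetry ⇒ E = E(r) r̂. Gaussian sphere of radius r = 0.598 m (r > 0.246 m, enclosing both).
Q_enc = (12.9 μC) + (-11.9 μC) = 1.00×10^-6 C.
By Gauss's law, ∮E·dA = E·4πr² = Q_enc/ε₀.
E = |Q_enc|/(4πε₀r²) = (1.00×10^-6)/(4π·8.85×10^-12·(0.598)²) = 2.51×10^4 N/C.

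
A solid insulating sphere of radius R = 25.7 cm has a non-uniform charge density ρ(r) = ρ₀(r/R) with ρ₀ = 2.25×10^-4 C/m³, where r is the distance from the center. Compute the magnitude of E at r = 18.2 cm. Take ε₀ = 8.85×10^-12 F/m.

Symmetry ⇒ E = E(r) r̂. Gaussian sphere of radius r = 18.2 cm (r < R).
Q_enc = ∫₀^r ρ(r')·4πr'² dr' = (4πρ₀/R) ∫₀^r r'^3 dr' = 4πρ₀ r^4/(4·R) = 3.018×10^-6 C.
Applying ∮E·dA = Q_enc/ε₀ with Φ = E(4πr²):
E = |Q_enc|/(4πε₀r²) = (3.018×10^-6)/(4π·8.85×10^-12·(0.182)²) = 8.19e5 N/C.

8.19×10^5 N/C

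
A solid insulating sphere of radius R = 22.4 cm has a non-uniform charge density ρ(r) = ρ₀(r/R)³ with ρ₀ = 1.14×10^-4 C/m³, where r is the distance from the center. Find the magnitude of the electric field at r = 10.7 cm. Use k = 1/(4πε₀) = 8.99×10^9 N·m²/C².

By spherical symmetry E is radial; choose a Gaussian sphere of radius r = 10.7 cm (r < R).
Q_enc = ∫₀^r ρ(r')·4πr'² dr' = (4πρ₀/R³) ∫₀^r r'^5 dr' = 4πρ₀ r^6/(6·R³) = 3.188×10^-8 C.
By Gauss's law, ∮E·dA = E·4πr² = Q_enc/ε₀.
E = k|Q_enc|/r² = (8.99×10^9)(3.188×10^-8)/(0.107)² = 2.50×10^4 N/C.

E ≈ 2.50×10^4 N/C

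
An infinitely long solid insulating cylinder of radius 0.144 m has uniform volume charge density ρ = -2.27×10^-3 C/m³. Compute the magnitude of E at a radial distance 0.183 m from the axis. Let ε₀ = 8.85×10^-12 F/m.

Coaxial Gaussian cylinder, radius r = 0.183 m, length L (r > 0.144 m, full cross-section enclosed).
λ_enc = ρ·πR² = (-2.27×10^-3)π(0.144)² = -1.479×10^-4 C/m.
Gauss's law: E·2πrL = λ_enc L/ε₀.
E = |λ_enc|/(2πε₀r) = (1.479e-4)/(2π·8.85×10^-12·0.183) = 1.45e7 N/C.

1.45×10^7 N/C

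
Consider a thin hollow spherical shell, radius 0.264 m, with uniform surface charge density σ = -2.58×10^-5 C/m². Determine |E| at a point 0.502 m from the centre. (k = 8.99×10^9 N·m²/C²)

E ≈ 8.06e5 V/m

Use a concentric Gaussian sphere at r = 0.502 m (r > 0.264 m).
The entire shell is enclosed: Q_enc = σ·4πR² = (-2.58×10^-5)·4π·(0.264)² = -2.26×10^-5 C.
Applying ∮E·dA = Q_enc/ε₀ with Φ = E(4πr²):
E = k|Q_enc|/r² = (8.99×10^9)(2.26×10^-5)/(0.502)² = 8.06e5 N/C.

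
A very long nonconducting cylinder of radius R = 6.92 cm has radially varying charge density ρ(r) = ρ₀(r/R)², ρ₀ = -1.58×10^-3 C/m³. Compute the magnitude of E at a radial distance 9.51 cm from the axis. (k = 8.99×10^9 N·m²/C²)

E ≈ 2.25e6 N/C

Coaxial Gaussian cylinder, radius r = 9.51 cm, length L (r > R, full charge per length enclosed).
λ_enc = 2π ∫₀^R ρ₀(r'/R)^2 r' dr' = 2πρ₀R²/4 = -1.188e-5 C/m.
Gauss's law: E·2πrL = λ_enc L/ε₀.
E = 2k|λ_enc|/r = 2(8.99×10^9)(1.188×10^-5)/(0.0951) = 2.25×10^6 N/C.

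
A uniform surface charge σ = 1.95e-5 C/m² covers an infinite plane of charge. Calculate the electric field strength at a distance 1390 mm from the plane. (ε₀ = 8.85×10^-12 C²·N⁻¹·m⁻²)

Choose a cylindrical pillbox piercing the sheet, end faces (area A) parallel to it.
Only the two end caps contribute flux: Φ = 2EA. With Q_enc = σA, Gauss's law gives E = |σ|/(2ε₀).
E = |σ|/(2ε₀) = (1.95e-5)/(2·8.85×10^-12) = 1.10×10^6 N/C.

|E| ≈ 1.10×10^6 V/m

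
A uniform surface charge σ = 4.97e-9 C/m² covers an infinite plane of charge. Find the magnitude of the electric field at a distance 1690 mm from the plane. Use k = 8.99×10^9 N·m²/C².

Choose a cylindrical pillbox piercing the sheet, end faces (area A) parallel to it.
Flux Φ = 2EA and Q_enc = σA, so 2EA = σA/ε₀ ⇒ E = |σ|/(2ε₀), independent of distance.
E = 2πk|σ| = 2π(8.99×10^9)(4.97×10^-9) = 281 N/C.

E ≈ 281 N/C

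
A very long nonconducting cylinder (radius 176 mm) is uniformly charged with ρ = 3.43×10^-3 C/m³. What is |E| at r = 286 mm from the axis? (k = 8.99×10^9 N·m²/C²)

Coaxial Gaussian cylinder, radius r = 286 mm, length L (r > 176 mm, full cross-section enclosed).
λ_enc = ρ·πR² = (3.43×10^-3)π(0.176)² = 3.338×10^-4 C/m.
Since E is radial and uniform over the curved surface, Φ = E·2πrL = Q_enc/ε₀ = λ_enc L/ε₀.
E = 2k|λ_enc|/r = 2(8.99×10^9)(3.338e-4)/(0.286) = 2.10e7 N/C.

E ≈ 2.10×10^7 V/m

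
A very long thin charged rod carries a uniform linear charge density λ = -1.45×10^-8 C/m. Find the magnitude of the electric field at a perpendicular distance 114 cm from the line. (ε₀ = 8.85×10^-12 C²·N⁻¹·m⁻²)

|E| ≈ 229 N/C

Take a coaxial cylindrical Gaussian surface of radius r = 114 cm and length L.
Q_enc = λL, so λ_enc = -1.45×10^-8 C/m.
Applying ∮E·dA = Q_enc/ε₀ with the end caps contributing no flux:
E = |λ_enc|/(2πε₀r) = (1.45e-8)/(2π·8.85×10^-12·1.14) = 229 N/C.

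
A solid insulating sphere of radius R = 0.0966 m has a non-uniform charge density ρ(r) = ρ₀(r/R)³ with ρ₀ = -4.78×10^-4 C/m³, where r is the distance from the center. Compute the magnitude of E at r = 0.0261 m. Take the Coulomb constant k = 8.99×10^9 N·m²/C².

Use a concentric Gaussian sphere at r = 0.0261 m (r < R).
Integrate the density: Q_enc = 4π ∫₀^r ρ₀(r'/R)^3 r'² dr' = 4πρ₀ r^6/(6·R³) = -3.511×10^-10 C.
Applying ∮E·dA = Q_enc/ε₀ with Φ = E(4πr²):
E = k|Q_enc|/r² = (8.99×10^9)(3.511×10^-10)/(0.0261)² = 4.63e3 N/C.

|E| ≈ 4.63×10^3 N/C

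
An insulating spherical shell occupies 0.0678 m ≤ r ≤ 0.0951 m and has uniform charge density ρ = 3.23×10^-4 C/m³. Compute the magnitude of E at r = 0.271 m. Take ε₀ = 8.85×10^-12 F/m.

|E| ≈ 9.08×10^4 N/C

By spherical symmetry E is radial; choose a Gaussian sphere of radius r = 0.271 m (r > 0.0951 m, enclosing the whole shell).
Q_enc = ρ·(4π/3)(b³ − a³) = (3.23e-4)·(4π/3)·((0.0951)³ − (0.0678)³) = 7.42×10^-7 C.
Gauss's law: E·4πr² = Q_enc/ε₀.
E = |Q_enc|/(4πε₀r²) = (7.42×10^-7)/(4π·8.85×10^-12·(0.271)²) = 9.08×10^4 N/C.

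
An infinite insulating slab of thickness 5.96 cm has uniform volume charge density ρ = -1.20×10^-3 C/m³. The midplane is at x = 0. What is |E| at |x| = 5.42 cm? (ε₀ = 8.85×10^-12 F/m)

|E| ≈ 4.04e6 V/m

The point |x| = 5.42 cm lies outside the slab (half-thickness 0.0298 m). A symmetric pillbox spanning the full slab encloses Q_enc = ρ·d·A.
Flux = 2EA ⇒ E = |ρ|d/(2ε₀), independent of distance outside.
E = (1.20e-3)(0.0596)/(2·8.85×10^-12) = 4.04e6 N/C.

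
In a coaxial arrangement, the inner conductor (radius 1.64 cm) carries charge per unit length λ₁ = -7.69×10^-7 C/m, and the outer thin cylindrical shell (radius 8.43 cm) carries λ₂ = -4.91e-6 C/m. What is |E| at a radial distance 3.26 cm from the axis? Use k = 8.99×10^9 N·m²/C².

E ≈ 4.24×10^5 V/m

Coaxial Gaussian cylinder, radius r = 3.26 cm, length L (between the conductors, 1.64 cm < r < 8.43 cm).
The shell at 8.43 cm lies outside the Gaussian surface, so λ_enc = λ₁ = -7.69×10^-7 C/m.
Since E is radial and uniform over the curved surface, Φ = E·2πrL = Q_enc/ε₀ = λ_enc L/ε₀.
E = 2k|λ_enc|/r = 2(8.99×10^9)(7.69×10^-7)/(0.0326) = 4.24×10^5 N/C.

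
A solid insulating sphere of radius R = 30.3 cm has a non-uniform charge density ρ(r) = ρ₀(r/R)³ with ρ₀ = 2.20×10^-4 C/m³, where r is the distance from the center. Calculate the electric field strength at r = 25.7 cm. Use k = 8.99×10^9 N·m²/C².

Symmetry ⇒ E = E(r) r̂. Gaussian sphere of radius r = 25.7 cm (r < R).
Q_enc = ∫₀^r ρ(r')·4πr'² dr' = (4πρ₀/R³) ∫₀^r r'^5 dr' = 4πρ₀ r^6/(6·R³) = 4.773×10^-6 C.
By Gauss's law, ∮E·dA = E·4πr² = Q_enc/ε₀.
E = k|Q_enc|/r² = (8.99×10^9)(4.773×10^-6)/(0.257)² = 6.50×10^5 N/C.

E ≈ 6.50×10^5 N/C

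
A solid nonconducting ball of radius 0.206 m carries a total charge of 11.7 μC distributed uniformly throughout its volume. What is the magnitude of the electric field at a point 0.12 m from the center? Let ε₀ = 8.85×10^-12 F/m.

Use a concentric Gaussian sphere at r = 0.12 m (r < R).
For a uniform sphere the enclosed fraction is (r/R)³, so Q_enc = (11.7 μC)(0.12/0.206)³ = 2.313e-6 C.
Applying ∮E·dA = Q_enc/ε₀ with Φ = E(4πr²):
E = |Q_enc|/(4πε₀r²) = (2.313×10^-6)/(4π·8.85×10^-12·(0.12)²) = 1.44×10^6 N/C.

|E| ≈ 1.44×10^6 V/m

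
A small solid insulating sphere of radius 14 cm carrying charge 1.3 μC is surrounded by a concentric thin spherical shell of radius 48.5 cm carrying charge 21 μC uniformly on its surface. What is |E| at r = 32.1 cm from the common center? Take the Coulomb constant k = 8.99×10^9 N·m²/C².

1.13×10^5 N/C

Symmetry ⇒ E = E(r) r̂. Gaussian sphere of radius r = 32.1 cm (between the bodies, 14 cm < r < 48.5 cm).
Only the inner charge is enclosed; the outer shell contributes nothing inside itself. Q_enc = 1.3 μC = 1.30×10^-6 C.
By Gauss's law, ∮E·dA = E·4πr² = Q_enc/ε₀.
E = k|Q_enc|/r² = (8.99×10^9)(1.30×10^-6)/(0.321)² = 1.13×10^5 N/C.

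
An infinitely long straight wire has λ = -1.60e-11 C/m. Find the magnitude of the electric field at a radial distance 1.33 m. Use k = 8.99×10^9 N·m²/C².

|E| ≈ 0.216 V/m

Choose a coaxial cylinder of radius r = 1.33 m (arbitrary length L) as the Gaussian surface.
Q_enc = λL, so λ_enc = -1.60×10^-11 C/m.
Gauss's law: E·2πrL = λ_enc L/ε₀.
E = 2k|λ_enc|/r = 2(8.99×10^9)(1.60×10^-11)/(1.33) = 0.216 N/C.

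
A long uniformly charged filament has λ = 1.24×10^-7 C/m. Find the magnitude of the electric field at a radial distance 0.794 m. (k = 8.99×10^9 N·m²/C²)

By cylindrical symmetry E is radial; use a coaxial Gaussian cylinder of radius 0.794 m and length L.
Q_enc = λL, so λ_enc = 1.24×10^-7 C/m.
Applying ∮E·dA = Q_enc/ε₀ with the end caps contributing no flux:
E = 2k|λ_enc|/r = 2(8.99×10^9)(1.24e-7)/(0.794) = 2.81×10^3 N/C.

|E| = 2.81×10^3 N/C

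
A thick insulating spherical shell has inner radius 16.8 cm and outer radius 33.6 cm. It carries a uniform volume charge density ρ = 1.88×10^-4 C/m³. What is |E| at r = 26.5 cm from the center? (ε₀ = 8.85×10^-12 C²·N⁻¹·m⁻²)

1.40×10^6 N/C

By spherical symmetry E is radial; choose a Gaussian sphere of radius r = 26.5 cm (within the shell material, 16.8 cm < r < 33.6 cm).
Only the shell between 16.8 cm and r is enclosed: Q_enc = ρ·(4π/3)(r³ − a³) = (1.88×10^-4)·(4π/3)·((0.265)³ − (0.168)³) = 1.092×10^-5 C.
By Gauss's law, ∮E·dA = E·4πr² = Q_enc/ε₀.
E = |Q_enc|/(4πε₀r²) = (1.092×10^-5)/(4π·8.85×10^-12·(0.265)²) = 1.40×10^6 N/C.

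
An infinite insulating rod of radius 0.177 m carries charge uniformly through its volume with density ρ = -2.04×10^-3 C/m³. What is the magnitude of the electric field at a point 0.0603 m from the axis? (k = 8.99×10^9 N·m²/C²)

Coaxial Gaussian cylinder, radius r = 0.0603 m, length L (r < R).
Charge inside radius r per length L is ρ·πr²·L, so λ_enc = ρπr² = -2.33e-5 C/m.
Applying ∮E·dA = Q_enc/ε₀ with the end caps contributing no flux:
E = 2k|λ_enc|/r = 2(8.99×10^9)(2.33×10^-5)/(0.0603) = 6.95×10^6 N/C.

|E| ≈ 6.95×10^6 N/C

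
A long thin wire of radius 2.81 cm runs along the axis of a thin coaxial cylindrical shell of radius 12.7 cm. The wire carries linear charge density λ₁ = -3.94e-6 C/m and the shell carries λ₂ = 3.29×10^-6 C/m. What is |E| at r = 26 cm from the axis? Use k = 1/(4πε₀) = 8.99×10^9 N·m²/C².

Choose a coaxial cylinder of radius r = 26 cm (arbitrary length L) as the Gaussian surface (r > 12.7 cm, enclosing both).
λ_enc = λ₁ + λ₂ = (-3.94×10^-6) + (3.29×10^-6) = -6.50e-7 C/m.
Since E is radial and uniform over the curved surface, Φ = E·2πrL = Q_enc/ε₀ = λ_enc L/ε₀.
E = 2k|λ_enc|/r = 2(8.99×10^9)(6.50e-7)/(0.26) = 4.50×10^4 N/C.

E ≈ 4.50e4 V/m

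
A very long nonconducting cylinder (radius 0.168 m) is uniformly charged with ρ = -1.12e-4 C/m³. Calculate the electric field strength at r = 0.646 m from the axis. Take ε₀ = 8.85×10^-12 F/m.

E ≈ 2.76e5 N/C

By cylindrical symmetry E is radial; use a coaxial Gaussian cylinder of radius 0.646 m and length L (r > 0.168 m, full cross-section enclosed).
λ_enc = ρ·πR² = (-1.12×10^-4)π(0.168)² = -9.931e-6 C/m.
Applying ∮E·dA = Q_enc/ε₀ with the end caps contributing no flux:
E = |λ_enc|/(2πε₀r) = (9.931e-6)/(2π·8.85×10^-12·0.646) = 2.76×10^5 N/C.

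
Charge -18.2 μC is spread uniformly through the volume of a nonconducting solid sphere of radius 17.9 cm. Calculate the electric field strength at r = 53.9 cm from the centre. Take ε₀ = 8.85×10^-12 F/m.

5.63×10^5 N/C

Take a concentric spherical Gaussian surface of radius r = 53.9 cm (r > R, so the entire charge is enclosed).
Q_enc = -18.2 μC = -1.82×10^-5 C.
Applying ∮E·dA = Q_enc/ε₀ with Φ = E(4πr²):
E = |Q_enc|/(4πε₀r²) = (1.82×10^-5)/(4π·8.85×10^-12·(0.539)²) = 5.63e5 N/C.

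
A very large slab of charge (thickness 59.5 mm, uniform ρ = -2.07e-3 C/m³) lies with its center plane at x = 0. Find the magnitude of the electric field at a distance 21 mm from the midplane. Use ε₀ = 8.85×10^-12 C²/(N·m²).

|E| ≈ 4.91×10^6 N/C

By symmetry E is perpendicular to the slab. A Gaussian pillbox from −21 mm to +21 mm (face area A) lies entirely within the slab.
Q_enc = ρ·(2x)·A and flux = 2EA, so 2EA = 2ρxA/ε₀ ⇒ E = |ρ|x/ε₀.
E = (2.07×10^-3)(0.021)/(8.85×10^-12) = 4.91e6 N/C.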